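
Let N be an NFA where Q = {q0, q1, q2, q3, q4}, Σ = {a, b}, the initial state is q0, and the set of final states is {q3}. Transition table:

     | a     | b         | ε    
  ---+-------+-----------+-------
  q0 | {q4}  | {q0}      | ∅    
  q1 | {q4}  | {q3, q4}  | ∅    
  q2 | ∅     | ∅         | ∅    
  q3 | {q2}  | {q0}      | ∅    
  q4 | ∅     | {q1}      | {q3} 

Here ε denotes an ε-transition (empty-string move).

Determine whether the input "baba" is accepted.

Yes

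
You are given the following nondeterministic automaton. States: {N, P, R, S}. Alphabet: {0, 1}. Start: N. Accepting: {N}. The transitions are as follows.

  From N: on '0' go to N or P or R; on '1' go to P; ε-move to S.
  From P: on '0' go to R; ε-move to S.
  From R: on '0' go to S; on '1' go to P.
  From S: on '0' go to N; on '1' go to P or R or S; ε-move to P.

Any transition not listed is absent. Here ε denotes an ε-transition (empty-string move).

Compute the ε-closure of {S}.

{P, S}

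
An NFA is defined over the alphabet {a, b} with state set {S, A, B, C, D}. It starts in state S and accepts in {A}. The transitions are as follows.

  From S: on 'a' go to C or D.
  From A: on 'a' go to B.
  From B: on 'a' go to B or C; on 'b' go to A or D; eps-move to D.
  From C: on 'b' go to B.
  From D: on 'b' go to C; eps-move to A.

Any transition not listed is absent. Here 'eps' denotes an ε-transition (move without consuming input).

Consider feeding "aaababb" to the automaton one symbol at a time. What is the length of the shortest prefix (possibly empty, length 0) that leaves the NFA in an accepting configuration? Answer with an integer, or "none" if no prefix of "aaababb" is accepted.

Start in {S}.
Read 'a': {S} → {A, C, D}.
None of the earlier sets intersect F, but {A, C, D} does.

1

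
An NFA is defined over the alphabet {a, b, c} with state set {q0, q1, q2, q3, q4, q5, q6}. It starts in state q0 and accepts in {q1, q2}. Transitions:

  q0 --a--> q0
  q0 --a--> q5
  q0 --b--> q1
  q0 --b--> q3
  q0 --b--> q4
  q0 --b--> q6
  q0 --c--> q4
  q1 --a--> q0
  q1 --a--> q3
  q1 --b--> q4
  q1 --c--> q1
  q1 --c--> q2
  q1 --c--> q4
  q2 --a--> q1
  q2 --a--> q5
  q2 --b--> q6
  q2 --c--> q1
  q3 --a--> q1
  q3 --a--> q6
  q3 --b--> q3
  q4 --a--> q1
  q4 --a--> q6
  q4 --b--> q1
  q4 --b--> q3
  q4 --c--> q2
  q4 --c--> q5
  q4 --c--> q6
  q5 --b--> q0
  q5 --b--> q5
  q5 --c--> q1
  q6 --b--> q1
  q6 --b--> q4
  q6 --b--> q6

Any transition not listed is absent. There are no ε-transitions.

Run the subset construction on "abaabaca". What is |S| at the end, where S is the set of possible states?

5

Start in {q0}.
Read 'a': q0→{q0, q5}; now {q0, q5}.
Read 'b': q0→{q1, q3, q4, q6}, q5→{q0, q5}; now {q0, q1, q3, q4, q5, q6}.
Read 'a': q0→{q0, q5}, q1→{q0, q3}, q3→{q1, q6}, q4→{q1, q6}, q5→∅, q6→∅; now {q0, q1, q3, q5, q6}.
Read 'a': q0→{q0, q5}, q1→{q0, q3}, q3→{q1, q6}, q5→∅, q6→∅; now {q0, q1, q3, q5, q6}.
Read 'b': q0→{q1, q3, q4, q6}, q1→{q4}, q3→{q3}, q5→{q0, q5}, q6→{q1, q4, q6}; now {q0, q1, q3, q4, q5, q6}.
Read 'a': q0→{q0, q5}, q1→{q0, q3}, q3→{q1, q6}, q4→{q1, q6}, q5→∅, q6→∅; now {q0, q1, q3, q5, q6}.
Read 'c': q0→{q4}, q1→{q1, q2, q4}, q3→∅, q5→{q1}, q6→∅; now {q1, q2, q4}.
Read 'a': q1→{q0, q3}, q2→{q1, q5}, q4→{q1, q6}; now {q0, q1, q3, q5, q6}.
That set has 5 states.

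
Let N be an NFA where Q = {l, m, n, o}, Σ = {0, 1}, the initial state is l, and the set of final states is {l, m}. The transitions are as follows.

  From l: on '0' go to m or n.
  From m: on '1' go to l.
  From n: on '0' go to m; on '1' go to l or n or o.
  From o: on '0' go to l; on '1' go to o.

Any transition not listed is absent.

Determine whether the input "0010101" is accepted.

Yes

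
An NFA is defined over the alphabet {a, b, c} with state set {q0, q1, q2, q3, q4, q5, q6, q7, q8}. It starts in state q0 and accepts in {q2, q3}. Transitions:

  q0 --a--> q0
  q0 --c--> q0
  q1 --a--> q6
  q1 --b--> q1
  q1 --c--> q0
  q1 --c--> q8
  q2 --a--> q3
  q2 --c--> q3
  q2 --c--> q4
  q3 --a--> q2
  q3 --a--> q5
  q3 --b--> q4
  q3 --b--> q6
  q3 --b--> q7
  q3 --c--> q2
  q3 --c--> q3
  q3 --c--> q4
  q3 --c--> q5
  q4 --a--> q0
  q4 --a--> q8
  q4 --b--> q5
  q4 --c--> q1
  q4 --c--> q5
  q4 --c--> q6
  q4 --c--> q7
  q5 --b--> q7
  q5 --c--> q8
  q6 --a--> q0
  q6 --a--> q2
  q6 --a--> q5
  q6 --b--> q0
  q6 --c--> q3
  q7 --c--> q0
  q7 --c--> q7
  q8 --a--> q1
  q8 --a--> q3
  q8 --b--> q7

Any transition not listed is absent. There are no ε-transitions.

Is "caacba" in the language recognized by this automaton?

No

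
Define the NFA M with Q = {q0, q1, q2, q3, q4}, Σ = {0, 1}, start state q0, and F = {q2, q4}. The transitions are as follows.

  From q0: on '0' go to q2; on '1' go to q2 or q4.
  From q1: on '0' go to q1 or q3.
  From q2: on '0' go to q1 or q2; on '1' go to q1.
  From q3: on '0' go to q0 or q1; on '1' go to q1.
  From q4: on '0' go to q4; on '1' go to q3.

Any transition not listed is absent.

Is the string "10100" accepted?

Start in {q0}.
Read '1': q0→{q2, q4}; now {q2, q4}.
Read '0': q2→{q1, q2}, q4→{q4}; now {q1, q2, q4}.
Read '1': q1→∅, q2→{q1}, q4→{q3}; now {q1, q3}.
Read '0': q1→{q1, q3}, q3→{q0, q1}; now {q0, q1, q3}.
Read '0': q0→{q2}, q1→{q1, q3}, q3→{q0, q1}; now {q0, q1, q2, q3}.
The final set {q0, q1, q2, q3} contains the accepting state q2.

Yes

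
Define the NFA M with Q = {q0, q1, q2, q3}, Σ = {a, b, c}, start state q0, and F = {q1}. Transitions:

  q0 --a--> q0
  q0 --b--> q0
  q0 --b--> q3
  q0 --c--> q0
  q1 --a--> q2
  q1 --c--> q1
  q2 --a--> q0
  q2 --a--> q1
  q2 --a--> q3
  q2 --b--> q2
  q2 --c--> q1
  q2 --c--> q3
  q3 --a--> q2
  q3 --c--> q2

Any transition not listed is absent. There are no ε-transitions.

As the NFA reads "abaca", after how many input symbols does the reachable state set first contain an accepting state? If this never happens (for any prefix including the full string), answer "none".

Start in {q0}.
Read 'a': q0→{q0}; now {q0}.
Read 'b': q0→{q0, q3}; now {q0, q3}.
Read 'a': q0→{q0}, q3→{q2}; now {q0, q2}.
Read 'c': q0→{q0}, q2→{q1, q3}; now {q0, q1, q3}.
None of the earlier sets intersect F, but {q0, q1, q3} does.

4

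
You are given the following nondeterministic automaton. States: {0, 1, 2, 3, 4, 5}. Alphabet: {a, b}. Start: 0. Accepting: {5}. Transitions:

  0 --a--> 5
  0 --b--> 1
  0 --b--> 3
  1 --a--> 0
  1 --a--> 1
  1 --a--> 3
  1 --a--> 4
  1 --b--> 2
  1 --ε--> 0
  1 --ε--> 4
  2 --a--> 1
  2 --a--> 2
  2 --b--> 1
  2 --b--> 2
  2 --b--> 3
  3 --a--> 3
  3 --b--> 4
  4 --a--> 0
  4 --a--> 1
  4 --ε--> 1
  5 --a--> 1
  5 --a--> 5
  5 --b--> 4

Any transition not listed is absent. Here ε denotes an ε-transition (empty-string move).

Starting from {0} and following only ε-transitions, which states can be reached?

{0}

Begin with {0}.
No ε-moves leave this set, so the closure equals the set itself.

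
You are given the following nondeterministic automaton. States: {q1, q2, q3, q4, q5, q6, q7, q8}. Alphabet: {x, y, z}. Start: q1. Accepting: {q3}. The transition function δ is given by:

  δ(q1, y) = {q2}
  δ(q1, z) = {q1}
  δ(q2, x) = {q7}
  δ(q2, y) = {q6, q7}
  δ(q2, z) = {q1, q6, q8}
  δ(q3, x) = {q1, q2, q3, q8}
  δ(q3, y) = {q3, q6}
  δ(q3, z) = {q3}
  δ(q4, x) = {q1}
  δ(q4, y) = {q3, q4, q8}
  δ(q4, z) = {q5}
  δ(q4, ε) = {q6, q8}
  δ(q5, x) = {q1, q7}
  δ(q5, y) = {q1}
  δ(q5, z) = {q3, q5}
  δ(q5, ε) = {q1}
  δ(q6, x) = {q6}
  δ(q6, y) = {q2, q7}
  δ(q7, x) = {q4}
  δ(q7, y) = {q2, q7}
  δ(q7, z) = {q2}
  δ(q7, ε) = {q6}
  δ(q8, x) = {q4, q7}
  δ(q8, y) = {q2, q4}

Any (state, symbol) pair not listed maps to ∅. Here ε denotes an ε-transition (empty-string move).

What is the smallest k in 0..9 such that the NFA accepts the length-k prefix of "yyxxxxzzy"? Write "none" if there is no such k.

Start in {q1}.
Read 'y': {q1} → {q2}.
Read 'y': {q2} → {q6, q7}.
Read 'x': {q6, q7} → {q4, q6, q8}.
Read 'x': {q4, q6, q8} → {q1, q4, q6, q7, q8}.
Read 'x': {q1, q4, q6, q7, q8} → {q1, q4, q6, q7, q8}.
Read 'x': {q1, q4, q6, q7, q8} → {q1, q4, q6, q7, q8}.
Read 'z': {q1, q4, q6, q7, q8} → {q1, q2, q5}.
Read 'z': {q1, q2, q5} → {q1, q3, q5, q6, q8}.
None of the earlier sets intersect F, but {q1, q3, q5, q6, q8} does.

8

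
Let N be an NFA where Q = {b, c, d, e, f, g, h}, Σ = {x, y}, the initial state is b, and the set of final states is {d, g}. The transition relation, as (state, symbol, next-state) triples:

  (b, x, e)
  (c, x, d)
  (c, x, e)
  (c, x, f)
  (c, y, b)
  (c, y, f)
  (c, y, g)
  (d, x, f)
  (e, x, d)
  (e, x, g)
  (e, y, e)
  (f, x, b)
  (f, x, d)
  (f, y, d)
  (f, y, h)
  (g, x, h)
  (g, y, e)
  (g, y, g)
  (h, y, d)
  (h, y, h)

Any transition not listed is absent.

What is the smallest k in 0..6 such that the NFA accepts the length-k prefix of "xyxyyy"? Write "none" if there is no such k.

3

Start in {b}.
Read 'x': b→{e}; now {e}.
Read 'y': e→{e}; now {e}.
Read 'x': e→{d, g}; now {d, g}.
None of the earlier sets intersect F, but {d, g} does.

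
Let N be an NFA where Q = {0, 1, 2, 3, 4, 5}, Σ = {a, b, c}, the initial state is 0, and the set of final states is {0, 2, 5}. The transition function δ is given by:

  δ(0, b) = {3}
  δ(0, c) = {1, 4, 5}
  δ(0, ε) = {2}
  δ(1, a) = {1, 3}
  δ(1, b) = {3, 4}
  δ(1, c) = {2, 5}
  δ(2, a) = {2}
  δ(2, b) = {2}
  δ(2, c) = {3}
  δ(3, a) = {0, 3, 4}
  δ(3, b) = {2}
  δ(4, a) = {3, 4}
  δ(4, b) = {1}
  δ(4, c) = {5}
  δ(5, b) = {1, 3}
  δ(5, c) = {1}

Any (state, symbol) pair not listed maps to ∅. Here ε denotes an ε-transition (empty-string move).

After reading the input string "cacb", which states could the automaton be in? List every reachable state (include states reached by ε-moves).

Start: ε-closure({0}) = {0, 2}.
Read 'c': {0, 2} → {1, 3, 4, 5}.
Read 'a': {1, 3, 4, 5} → {0, 1, 2, 3, 4}.
Read 'c': {0, 1, 2, 3, 4} → {1, 2, 3, 4, 5}.
Read 'b': {1, 2, 3, 4, 5} → {1, 2, 3, 4}.

{1, 2, 3, 4}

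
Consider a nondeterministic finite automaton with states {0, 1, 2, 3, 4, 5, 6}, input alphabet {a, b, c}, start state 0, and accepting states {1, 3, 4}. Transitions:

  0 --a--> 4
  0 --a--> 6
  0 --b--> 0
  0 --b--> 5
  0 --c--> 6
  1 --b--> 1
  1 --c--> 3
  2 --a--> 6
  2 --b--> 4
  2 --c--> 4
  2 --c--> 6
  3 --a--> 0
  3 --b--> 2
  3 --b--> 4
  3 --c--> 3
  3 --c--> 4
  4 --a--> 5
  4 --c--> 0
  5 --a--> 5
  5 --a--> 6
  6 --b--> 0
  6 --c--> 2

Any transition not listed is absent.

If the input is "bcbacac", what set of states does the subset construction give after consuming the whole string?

{0, 2}

Start in {0}.
Read 'b': 0→{0, 5}; now {0, 5}.
Read 'c': 0→{6}, 5→∅; now {6}.
Read 'b': 6→{0}; now {0}.
Read 'a': 0→{4, 6}; now {4, 6}.
Read 'c': 4→{0}, 6→{2}; now {0, 2}.
Read 'a': 0→{4, 6}, 2→{6}; now {4, 6}.
Read 'c': 4→{0}, 6→{2}; now {0, 2}.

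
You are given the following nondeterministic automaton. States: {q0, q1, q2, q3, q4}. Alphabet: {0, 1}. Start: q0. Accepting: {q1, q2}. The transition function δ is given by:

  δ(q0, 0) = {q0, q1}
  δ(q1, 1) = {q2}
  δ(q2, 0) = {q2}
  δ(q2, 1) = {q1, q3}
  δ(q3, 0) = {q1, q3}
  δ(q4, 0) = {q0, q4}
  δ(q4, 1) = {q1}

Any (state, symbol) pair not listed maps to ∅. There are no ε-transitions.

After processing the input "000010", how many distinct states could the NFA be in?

Start in {q0}.
Read '0': {q0} → {q0, q1}.
Read '0': {q0, q1} → {q0, q1}.
Read '0': {q0, q1} → {q0, q1}.
Read '0': {q0, q1} → {q0, q1}.
Read '1': {q0, q1} → {q2}.
Read '0': {q2} → {q2}.
That set has 1 state.

1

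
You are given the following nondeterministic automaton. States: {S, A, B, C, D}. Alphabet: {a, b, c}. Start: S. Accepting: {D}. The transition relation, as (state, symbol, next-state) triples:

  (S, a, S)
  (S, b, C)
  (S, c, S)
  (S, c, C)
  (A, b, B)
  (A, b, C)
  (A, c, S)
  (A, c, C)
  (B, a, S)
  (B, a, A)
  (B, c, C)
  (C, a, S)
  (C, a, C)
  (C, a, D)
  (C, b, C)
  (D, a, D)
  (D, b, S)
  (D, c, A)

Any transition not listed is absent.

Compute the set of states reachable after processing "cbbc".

Start in {S}.
Read 'c': S→{S, C}; now {S, C}.
Read 'b': S→{C}, C→{C}; now {C}.
Read 'b': C→{C}; now {C}.
Read 'c': C→∅; now ∅.

∅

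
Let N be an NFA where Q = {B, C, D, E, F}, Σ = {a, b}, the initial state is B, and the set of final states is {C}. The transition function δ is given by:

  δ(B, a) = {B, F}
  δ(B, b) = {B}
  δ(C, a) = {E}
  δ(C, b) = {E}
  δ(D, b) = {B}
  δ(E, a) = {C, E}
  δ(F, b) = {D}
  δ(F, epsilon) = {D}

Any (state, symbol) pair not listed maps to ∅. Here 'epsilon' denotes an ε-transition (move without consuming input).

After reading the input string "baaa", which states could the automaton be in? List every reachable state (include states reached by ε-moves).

Start in {B}.
Read 'b': B→{B}; now {B}.
Read 'a': B→{B, F}; union {B, F}; ε-closure = {B, D, F}.
Read 'a': B→{B, F}, D→∅, F→∅; union {B, F}; ε-closure = {B, D, F}.
Read 'a': B→{B, F}, D→∅, F→∅; union {B, F}; ε-closure = {B, D, F}.

{B, D, F}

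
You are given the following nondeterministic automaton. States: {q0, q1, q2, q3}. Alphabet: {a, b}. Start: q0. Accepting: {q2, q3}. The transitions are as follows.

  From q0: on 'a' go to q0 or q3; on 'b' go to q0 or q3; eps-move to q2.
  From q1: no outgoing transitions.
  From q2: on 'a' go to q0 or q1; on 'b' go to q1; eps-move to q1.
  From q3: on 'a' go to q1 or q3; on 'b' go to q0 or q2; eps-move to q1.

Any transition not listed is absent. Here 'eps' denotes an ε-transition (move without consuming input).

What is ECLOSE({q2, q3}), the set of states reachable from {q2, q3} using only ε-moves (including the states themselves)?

{q1, q2, q3}

Begin with {q2, q3}.
ε-move q3 → q1; add q1.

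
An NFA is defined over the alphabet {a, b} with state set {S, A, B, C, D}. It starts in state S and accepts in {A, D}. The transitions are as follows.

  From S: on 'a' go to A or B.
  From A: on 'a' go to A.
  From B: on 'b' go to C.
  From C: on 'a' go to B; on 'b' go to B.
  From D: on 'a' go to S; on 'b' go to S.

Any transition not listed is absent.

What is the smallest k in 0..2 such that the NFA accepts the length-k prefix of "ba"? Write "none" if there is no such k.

Start in {S}.
Read 'b': {S} → ∅.
The set is empty and remains empty for the remaining 1 symbol.
No reachable set along the way intersects F.

none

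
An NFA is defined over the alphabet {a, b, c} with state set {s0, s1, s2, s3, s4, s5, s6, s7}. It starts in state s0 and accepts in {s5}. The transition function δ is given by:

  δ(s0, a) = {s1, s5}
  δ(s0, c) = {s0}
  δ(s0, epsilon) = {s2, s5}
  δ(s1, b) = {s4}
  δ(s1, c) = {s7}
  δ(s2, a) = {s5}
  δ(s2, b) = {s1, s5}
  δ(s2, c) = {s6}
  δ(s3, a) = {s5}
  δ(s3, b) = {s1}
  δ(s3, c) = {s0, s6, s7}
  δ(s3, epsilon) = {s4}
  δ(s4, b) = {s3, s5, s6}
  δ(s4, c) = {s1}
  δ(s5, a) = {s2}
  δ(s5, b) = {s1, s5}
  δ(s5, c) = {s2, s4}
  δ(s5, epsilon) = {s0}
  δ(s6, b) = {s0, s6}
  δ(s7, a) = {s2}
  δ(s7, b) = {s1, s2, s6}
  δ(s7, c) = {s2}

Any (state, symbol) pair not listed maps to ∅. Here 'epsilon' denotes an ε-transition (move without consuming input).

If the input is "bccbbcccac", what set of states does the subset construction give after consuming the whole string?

{s0, s2, s4, s5, s6, s7}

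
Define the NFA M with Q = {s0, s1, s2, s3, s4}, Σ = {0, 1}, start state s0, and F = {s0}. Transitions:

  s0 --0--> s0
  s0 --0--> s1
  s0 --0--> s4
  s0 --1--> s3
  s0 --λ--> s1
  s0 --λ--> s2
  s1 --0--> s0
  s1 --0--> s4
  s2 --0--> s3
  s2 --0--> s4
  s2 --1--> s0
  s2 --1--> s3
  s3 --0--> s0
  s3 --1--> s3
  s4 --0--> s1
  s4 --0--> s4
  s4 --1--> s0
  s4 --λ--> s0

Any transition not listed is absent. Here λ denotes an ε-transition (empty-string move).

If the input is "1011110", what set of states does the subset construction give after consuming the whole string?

Start: ε-closure({s0}) = {s0, s1, s2}.
Read '1': {s0, s1, s2} → {s0, s1, s2, s3}.
Read '0': {s0, s1, s2, s3} → {s0, s1, s2, s3, s4}.
Read '1': {s0, s1, s2, s3, s4} → {s0, s1, s2, s3}.
Read '1': {s0, s1, s2, s3} → {s0, s1, s2, s3}.
Read '1': {s0, s1, s2, s3} → {s0, s1, s2, s3}.
Read '1': {s0, s1, s2, s3} → {s0, s1, s2, s3}.
Read '0': {s0, s1, s2, s3} → {s0, s1, s2, s3, s4}.

{s0, s1, s2, s3, s4}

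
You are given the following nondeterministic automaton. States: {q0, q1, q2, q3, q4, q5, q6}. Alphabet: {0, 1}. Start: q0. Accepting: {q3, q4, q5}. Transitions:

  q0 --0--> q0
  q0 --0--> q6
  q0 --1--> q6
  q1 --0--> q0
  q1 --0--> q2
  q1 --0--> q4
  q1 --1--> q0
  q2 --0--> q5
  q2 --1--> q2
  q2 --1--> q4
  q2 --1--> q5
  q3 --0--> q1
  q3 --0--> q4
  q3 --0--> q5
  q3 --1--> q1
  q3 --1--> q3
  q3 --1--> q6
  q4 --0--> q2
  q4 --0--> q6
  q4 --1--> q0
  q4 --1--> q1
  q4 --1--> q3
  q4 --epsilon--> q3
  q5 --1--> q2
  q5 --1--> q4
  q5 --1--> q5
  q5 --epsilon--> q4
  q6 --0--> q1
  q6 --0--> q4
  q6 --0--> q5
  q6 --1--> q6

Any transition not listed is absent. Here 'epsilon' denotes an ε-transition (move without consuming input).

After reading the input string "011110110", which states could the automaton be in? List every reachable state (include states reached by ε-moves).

Start in {q0}.
Read '0': q0→{q0, q6}; now {q0, q6}.
Read '1': q0→{q6}, q6→{q6}; now {q6}.
Read '1': q6→{q6}; now {q6}.
Read '1': q6→{q6}; now {q6}.
Read '1': q6→{q6}; now {q6}.
Read '0': q6→{q1, q4, q5}; union {q1, q4, q5}; ε-closure = {q1, q3, q4, q5}.
Read '1': q1→{q0}, q3→{q1, q3, q6}, q4→{q0, q1, q3}, q5→{q2, q4, q5}; now {q0, q1, q2, q3, q4, q5, q6}.
Read '1': q0→{q6}, q1→{q0}, q2→{q2, q4, q5}, q3→{q1, q3, q6}, q4→{q0, q1, q3}, q5→{q2, q4, q5}, q6→{q6}; now {q0, q1, q2, q3, q4, q5, q6}.
Read '0': q0→{q0, q6}, q1→{q0, q2, q4}, q2→{q5}, q3→{q1, q4, q5}, q4→{q2, q6}, q5→∅, q6→{q1, q4, q5}; union {q0, q1, q2, q4, q5, q6}; ε-closure = {q0, q1, q2, q3, q4, q5, q6}.

{q0, q1, q2, q3, q4, q5, q6}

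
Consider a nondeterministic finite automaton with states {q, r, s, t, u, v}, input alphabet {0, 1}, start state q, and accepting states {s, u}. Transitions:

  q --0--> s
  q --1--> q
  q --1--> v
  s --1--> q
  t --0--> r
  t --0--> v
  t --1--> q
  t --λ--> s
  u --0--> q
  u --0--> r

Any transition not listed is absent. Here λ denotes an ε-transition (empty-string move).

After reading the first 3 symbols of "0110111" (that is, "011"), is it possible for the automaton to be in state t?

No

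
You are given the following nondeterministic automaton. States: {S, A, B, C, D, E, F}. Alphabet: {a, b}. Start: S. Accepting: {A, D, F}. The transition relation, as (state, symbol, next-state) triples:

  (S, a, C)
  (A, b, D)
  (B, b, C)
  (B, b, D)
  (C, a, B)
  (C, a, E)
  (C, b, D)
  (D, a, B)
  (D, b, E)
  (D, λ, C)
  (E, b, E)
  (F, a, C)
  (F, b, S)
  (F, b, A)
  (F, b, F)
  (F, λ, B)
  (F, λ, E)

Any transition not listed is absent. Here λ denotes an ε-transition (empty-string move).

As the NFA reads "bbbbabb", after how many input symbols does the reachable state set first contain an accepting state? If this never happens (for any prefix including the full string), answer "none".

Start in {S}.
Read 'b': S→∅; now ∅.
The set is empty and remains empty for the remaining 6 symbols.
No reachable set along the way intersects F.

none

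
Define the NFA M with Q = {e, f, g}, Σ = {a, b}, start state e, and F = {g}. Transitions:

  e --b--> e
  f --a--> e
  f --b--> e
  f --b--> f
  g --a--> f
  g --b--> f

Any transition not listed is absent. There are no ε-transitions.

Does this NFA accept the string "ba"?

Start in {e}.
Read 'b': {e} → {e}.
Read 'a': {e} → ∅.
The final set ∅ contains no accepting state.

No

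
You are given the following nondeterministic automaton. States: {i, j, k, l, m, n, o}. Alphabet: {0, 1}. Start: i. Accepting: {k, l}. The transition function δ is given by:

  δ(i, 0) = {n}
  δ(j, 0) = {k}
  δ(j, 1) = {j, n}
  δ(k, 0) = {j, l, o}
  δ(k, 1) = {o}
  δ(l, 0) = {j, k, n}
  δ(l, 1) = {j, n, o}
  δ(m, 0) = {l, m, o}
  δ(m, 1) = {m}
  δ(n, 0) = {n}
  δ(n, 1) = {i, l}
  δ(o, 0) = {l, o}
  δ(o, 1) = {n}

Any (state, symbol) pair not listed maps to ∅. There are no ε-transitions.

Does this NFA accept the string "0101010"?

Start in {i}.
Read '0': {i} → {n}.
Read '1': {n} → {i, l}.
Read '0': {i, l} → {j, k, n}.
Read '1': {j, k, n} → {i, j, l, n, o}.
Read '0': {i, j, l, n, o} → {j, k, l, n, o}.
Read '1': {j, k, l, n, o} → {i, j, l, n, o}.
Read '0': {i, j, l, n, o} → {j, k, l, n, o}.
The final set {j, k, l, n, o} contains the accepting states k, l.

Yes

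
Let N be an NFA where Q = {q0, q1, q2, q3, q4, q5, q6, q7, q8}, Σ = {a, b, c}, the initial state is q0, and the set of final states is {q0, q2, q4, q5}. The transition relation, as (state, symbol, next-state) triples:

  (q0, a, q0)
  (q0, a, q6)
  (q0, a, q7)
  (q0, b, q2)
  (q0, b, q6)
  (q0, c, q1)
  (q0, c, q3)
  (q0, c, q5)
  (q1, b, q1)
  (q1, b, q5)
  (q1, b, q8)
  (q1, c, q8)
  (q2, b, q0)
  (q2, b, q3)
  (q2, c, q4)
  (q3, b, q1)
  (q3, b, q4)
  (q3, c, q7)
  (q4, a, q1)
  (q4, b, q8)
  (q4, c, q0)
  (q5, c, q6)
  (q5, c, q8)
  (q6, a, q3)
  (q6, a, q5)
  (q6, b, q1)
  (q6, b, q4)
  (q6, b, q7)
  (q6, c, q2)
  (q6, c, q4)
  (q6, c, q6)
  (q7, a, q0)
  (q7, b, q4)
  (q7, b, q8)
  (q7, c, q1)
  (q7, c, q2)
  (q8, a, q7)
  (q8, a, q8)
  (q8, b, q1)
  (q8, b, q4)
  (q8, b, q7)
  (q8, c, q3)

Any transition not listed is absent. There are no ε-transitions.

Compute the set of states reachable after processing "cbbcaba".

{q0, q1, q3, q5, q7, q8}

Start in {q0}.
Read 'c': q0→{q1, q3, q5}; now {q1, q3, q5}.
Read 'b': q1→{q1, q5, q8}, q3→{q1, q4}, q5→∅; now {q1, q4, q5, q8}.
Read 'b': q1→{q1, q5, q8}, q4→{q8}, q5→∅, q8→{q1, q4, q7}; now {q1, q4, q5, q7, q8}.
Read 'c': q1→{q8}, q4→{q0}, q5→{q6, q8}, q7→{q1, q2}, q8→{q3}; now {q0, q1, q2, q3, q6, q8}.
Read 'a': q0→{q0, q6, q7}, q1→∅, q2→∅, q3→∅, q6→{q3, q5}, q8→{q7, q8}; now {q0, q3, q5, q6, q7, q8}.
Read 'b': q0→{q2, q6}, q3→{q1, q4}, q5→∅, q6→{q1, q4, q7}, q7→{q4, q8}, q8→{q1, q4, q7}; now {q1, q2, q4, q6, q7, q8}.
Read 'a': q1→∅, q2→∅, q4→{q1}, q6→{q3, q5}, q7→{q0}, q8→{q7, q8}; now {q0, q1, q3, q5, q7, q8}.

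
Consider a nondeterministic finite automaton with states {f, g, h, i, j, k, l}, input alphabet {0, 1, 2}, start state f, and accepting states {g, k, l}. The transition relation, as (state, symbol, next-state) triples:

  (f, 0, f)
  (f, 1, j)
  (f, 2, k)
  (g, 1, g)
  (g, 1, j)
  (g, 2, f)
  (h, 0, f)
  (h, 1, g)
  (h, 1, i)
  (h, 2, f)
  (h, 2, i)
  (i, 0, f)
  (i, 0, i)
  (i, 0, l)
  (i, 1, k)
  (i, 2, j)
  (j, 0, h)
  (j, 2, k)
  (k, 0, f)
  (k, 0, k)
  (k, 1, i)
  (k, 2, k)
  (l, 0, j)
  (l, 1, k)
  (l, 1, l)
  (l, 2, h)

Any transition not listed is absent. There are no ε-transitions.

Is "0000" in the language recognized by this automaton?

Start in {f}.
Read '0': f→{f}; now {f}.
Read '0': f→{f}; now {f}.
Read '0': f→{f}; now {f}.
Read '0': f→{f}; now {f}.
The final set {f} contains no accepting state.

No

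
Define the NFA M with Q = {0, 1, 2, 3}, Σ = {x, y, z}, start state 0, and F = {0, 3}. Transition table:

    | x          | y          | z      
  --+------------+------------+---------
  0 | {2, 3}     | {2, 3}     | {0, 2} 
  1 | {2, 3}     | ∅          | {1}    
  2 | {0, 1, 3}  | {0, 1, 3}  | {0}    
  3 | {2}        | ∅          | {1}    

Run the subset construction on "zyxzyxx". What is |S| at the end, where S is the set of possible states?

Start in {0}.
Read 'z': {0} → {0, 2}.
Read 'y': {0, 2} → {0, 1, 2, 3}.
Read 'x': {0, 1, 2, 3} → {0, 1, 2, 3}.
Read 'z': {0, 1, 2, 3} → {0, 1, 2}.
Read 'y': {0, 1, 2} → {0, 1, 2, 3}.
Read 'x': {0, 1, 2, 3} → {0, 1, 2, 3}.
Read 'x': {0, 1, 2, 3} → {0, 1, 2, 3}.
That set has 4 states.

4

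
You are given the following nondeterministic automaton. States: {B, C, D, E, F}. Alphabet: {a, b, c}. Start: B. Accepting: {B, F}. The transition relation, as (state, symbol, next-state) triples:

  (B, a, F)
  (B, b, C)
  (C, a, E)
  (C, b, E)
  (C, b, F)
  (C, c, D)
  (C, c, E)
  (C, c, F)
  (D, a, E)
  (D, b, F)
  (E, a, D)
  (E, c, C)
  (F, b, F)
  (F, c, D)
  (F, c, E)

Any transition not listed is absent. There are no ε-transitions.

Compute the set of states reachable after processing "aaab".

∅

Start in {B}.
Read 'a': {B} → {F}.
Read 'a': {F} → ∅.
The set is empty and remains empty for the remaining 2 symbols.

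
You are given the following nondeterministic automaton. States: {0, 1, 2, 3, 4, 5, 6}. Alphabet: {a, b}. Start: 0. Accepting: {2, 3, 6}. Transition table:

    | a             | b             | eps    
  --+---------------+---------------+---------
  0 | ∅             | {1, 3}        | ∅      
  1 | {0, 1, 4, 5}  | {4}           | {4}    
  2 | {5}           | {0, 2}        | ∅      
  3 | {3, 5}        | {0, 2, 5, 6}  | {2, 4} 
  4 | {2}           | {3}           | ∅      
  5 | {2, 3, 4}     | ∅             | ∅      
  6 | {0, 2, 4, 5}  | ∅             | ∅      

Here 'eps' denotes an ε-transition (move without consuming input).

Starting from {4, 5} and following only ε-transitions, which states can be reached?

{4, 5}

Begin with {4, 5}.
No ε-moves leave this set, so the closure equals the set itself.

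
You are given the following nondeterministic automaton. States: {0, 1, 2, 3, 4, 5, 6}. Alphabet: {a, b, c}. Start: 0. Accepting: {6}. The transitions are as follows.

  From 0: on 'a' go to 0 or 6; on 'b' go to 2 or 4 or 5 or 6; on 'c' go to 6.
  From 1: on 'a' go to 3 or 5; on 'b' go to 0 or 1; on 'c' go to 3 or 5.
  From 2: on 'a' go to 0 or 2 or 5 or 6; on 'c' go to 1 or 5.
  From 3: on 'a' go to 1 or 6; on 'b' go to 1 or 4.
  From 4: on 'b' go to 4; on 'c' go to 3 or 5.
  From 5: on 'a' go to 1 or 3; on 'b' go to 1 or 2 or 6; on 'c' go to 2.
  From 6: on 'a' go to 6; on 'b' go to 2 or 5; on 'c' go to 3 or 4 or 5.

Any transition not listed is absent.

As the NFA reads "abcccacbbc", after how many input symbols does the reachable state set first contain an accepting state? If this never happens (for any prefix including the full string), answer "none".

Start in {0}.
Read 'a': 0→{0, 6}; now {0, 6}.
None of the earlier sets intersect F, but {0, 6} does.

1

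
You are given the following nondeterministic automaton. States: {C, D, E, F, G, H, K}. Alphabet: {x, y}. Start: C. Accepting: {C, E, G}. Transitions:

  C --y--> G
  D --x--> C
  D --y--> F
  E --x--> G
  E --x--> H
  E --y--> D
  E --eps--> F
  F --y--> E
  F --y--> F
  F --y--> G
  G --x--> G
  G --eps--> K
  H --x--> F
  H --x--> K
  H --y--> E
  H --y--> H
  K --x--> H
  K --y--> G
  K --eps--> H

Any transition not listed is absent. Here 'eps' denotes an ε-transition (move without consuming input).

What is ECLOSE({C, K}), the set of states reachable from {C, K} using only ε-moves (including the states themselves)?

Begin with {C, K}.
ε-move K → H; add H.

{C, H, K}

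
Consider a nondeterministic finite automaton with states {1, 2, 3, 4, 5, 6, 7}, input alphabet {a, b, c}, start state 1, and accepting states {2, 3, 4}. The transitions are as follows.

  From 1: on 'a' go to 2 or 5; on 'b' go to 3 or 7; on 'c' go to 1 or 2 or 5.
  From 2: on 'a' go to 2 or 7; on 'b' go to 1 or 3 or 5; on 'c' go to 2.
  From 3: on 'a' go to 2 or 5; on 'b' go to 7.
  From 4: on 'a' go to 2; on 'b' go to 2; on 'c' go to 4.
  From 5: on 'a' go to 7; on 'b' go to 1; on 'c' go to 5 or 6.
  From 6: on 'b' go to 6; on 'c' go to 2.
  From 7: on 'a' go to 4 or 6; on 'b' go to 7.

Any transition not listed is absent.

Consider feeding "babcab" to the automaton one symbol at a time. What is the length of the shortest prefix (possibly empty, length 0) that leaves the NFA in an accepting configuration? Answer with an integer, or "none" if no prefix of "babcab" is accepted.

1

Start in {1}.
Read 'b': 1→{3, 7}; now {3, 7}.
None of the earlier sets intersect F, but {3, 7} does.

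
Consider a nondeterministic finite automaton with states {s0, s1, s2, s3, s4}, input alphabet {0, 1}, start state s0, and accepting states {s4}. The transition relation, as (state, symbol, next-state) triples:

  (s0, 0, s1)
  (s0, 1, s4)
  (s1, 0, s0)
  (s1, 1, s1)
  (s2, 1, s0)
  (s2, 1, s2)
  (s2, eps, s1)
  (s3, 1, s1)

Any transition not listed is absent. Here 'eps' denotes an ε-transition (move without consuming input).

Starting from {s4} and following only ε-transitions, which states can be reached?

{s4}

Begin with {s4}.
No ε-moves leave this set, so the closure equals the set itself.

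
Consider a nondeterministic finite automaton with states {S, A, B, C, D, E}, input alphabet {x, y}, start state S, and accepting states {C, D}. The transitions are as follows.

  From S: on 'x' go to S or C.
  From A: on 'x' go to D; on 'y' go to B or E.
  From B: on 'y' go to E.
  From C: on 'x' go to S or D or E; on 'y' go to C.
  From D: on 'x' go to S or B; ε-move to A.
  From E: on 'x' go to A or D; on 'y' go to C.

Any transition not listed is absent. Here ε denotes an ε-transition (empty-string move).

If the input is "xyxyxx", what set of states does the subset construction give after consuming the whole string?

Start in {S}.
Read 'x': {S} → {S, C}.
Read 'y': {S, C} → {C}.
Read 'x': {C} → {S, A, D, E}.
Read 'y': {S, A, D, E} → {B, C, E}.
Read 'x': {B, C, E} → {S, A, D, E}.
Read 'x': {S, A, D, E} → {S, A, B, C, D}.

{S, A, B, C, D}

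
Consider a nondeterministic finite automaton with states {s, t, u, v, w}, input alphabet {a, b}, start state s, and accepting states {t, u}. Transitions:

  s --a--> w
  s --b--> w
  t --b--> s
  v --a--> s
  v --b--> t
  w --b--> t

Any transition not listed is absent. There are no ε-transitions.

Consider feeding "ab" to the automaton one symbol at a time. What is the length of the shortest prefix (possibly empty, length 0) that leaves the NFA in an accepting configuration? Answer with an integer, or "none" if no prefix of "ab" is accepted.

2

Start in {s}.
Read 'a': {s} → {w}.
Read 'b': {w} → {t}.
None of the earlier sets intersect F, but {t} does.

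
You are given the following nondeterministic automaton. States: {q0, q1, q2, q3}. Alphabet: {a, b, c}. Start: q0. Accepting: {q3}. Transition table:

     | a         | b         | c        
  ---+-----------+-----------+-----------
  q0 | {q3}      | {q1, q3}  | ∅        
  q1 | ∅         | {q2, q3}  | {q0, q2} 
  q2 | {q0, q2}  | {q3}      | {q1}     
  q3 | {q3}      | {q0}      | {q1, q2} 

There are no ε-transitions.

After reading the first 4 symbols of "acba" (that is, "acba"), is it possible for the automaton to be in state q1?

No

Start in {q0}.
Read 'a': {q0} → {q3}.
Read 'c': {q3} → {q1, q2}.
Read 'b': {q1, q2} → {q2, q3}.
Read 'a': {q2, q3} → {q0, q2, q3}.
State q1 is not in {q0, q2, q3}.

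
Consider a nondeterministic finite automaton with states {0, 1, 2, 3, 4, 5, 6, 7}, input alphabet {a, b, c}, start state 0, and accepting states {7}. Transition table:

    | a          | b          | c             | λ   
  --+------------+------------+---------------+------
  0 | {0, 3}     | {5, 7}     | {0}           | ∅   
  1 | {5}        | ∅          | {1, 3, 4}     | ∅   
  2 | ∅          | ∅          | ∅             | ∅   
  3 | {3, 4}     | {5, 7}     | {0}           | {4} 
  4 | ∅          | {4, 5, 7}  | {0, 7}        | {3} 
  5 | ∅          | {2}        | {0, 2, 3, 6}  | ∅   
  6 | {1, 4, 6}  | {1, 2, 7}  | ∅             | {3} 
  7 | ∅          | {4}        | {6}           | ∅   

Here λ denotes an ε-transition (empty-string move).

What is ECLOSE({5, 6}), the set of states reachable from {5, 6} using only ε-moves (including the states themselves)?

{3, 4, 5, 6}

Begin with {5, 6}.
ε-move 6 → 3; add 3.
ε-move 3 → 4; add 4.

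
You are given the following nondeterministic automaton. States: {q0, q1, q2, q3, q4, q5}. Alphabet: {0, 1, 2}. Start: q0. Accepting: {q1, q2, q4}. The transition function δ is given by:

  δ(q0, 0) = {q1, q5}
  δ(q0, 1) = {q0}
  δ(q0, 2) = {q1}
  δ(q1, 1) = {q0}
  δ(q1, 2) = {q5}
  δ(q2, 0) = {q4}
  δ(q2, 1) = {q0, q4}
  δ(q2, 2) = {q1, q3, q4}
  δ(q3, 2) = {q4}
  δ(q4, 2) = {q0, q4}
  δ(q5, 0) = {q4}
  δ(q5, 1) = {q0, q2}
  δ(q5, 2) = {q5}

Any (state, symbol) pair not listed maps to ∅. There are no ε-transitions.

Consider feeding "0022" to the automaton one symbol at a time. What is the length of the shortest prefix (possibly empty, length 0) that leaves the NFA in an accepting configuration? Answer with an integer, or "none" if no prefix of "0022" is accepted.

1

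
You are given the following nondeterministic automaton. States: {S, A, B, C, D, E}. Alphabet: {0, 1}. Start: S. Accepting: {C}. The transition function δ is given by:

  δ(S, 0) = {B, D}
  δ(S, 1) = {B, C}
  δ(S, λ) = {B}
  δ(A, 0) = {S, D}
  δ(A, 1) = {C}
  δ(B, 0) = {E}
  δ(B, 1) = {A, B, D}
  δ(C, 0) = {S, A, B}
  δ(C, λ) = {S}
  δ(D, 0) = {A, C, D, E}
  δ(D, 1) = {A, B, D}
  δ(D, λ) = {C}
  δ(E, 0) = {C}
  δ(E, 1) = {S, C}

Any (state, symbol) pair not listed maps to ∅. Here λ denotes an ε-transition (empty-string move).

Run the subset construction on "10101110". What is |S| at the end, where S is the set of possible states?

Start: ε-closure({S}) = {S, B}.
Read '1': S→{B, C}, B→{A, B, D}; union {A, B, C, D}; ε-closure = {S, A, B, C, D}.
Read '0': S→{B, D}, A→{S, D}, B→{E}, C→{S, A, B}, D→{A, C, D, E}; now {S, A, B, C, D, E}.
Read '1': S→{B, C}, A→{C}, B→{A, B, D}, C→∅, D→{A, B, D}, E→{S, C}; now {S, A, B, C, D}.
Read '0': S→{B, D}, A→{S, D}, B→{E}, C→{S, A, B}, D→{A, C, D, E}; now {S, A, B, C, D, E}.
Read '1': S→{B, C}, A→{C}, B→{A, B, D}, C→∅, D→{A, B, D}, E→{S, C}; now {S, A, B, C, D}.
Read '1': S→{B, C}, A→{C}, B→{A, B, D}, C→∅, D→{A, B, D}; union {A, B, C, D}; ε-closure = {S, A, B, C, D}.
Read '1': S→{B, C}, A→{C}, B→{A, B, D}, C→∅, D→{A, B, D}; union {A, B, C, D}; ε-closure = {S, A, B, C, D}.
Read '0': S→{B, D}, A→{S, D}, B→{E}, C→{S, A, B}, D→{A, C, D, E}; now {S, A, B, C, D, E}.
That set has 6 states.

6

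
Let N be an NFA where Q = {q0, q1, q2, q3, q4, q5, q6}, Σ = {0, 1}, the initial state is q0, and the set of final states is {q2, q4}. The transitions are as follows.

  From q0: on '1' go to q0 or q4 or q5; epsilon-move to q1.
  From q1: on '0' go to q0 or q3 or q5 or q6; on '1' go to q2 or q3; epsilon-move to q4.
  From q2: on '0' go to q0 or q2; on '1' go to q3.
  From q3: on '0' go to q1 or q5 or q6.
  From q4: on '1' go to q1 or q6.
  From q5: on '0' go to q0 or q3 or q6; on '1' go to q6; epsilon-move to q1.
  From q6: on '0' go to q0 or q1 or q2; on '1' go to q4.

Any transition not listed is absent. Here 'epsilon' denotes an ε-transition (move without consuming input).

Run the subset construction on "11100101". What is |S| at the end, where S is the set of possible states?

Start: ε-closure({q0}) = {q0, q1, q4}.
Read '1': q0→{q0, q4, q5}, q1→{q2, q3}, q4→{q1, q6}; now {q0, q1, q2, q3, q4, q5, q6}.
Read '1': q0→{q0, q4, q5}, q1→{q2, q3}, q2→{q3}, q3→∅, q4→{q1, q6}, q5→{q6}, q6→{q4}; now {q0, q1, q2, q3, q4, q5, q6}.
Read '1': q0→{q0, q4, q5}, q1→{q2, q3}, q2→{q3}, q3→∅, q4→{q1, q6}, q5→{q6}, q6→{q4}; now {q0, q1, q2, q3, q4, q5, q6}.
Read '0': q0→∅, q1→{q0, q3, q5, q6}, q2→{q0, q2}, q3→{q1, q5, q6}, q4→∅, q5→{q0, q3, q6}, q6→{q0, q1, q2}; union {q0, q1, q2, q3, q5, q6}; ε-closure = {q0, q1, q2, q3, q4, q5, q6}.
Read '0': q0→∅, q1→{q0, q3, q5, q6}, q2→{q0, q2}, q3→{q1, q5, q6}, q4→∅, q5→{q0, q3, q6}, q6→{q0, q1, q2}; union {q0, q1, q2, q3, q5, q6}; ε-closure = {q0, q1, q2, q3, q4, q5, q6}.
Read '1': q0→{q0, q4, q5}, q1→{q2, q3}, q2→{q3}, q3→∅, q4→{q1, q6}, q5→{q6}, q6→{q4}; now {q0, q1, q2, q3, q4, q5, q6}.
Read '0': q0→∅, q1→{q0, q3, q5, q6}, q2→{q0, q2}, q3→{q1, q5, q6}, q4→∅, q5→{q0, q3, q6}, q6→{q0, q1, q2}; union {q0, q1, q2, q3, q5, q6}; ε-closure = {q0, q1, q2, q3, q4, q5, q6}.
Read '1': q0→{q0, q4, q5}, q1→{q2, q3}, q2→{q3}, q3→∅, q4→{q1, q6}, q5→{q6}, q6→{q4}; now {q0, q1, q2, q3, q4, q5, q6}.
That set has 7 states.

7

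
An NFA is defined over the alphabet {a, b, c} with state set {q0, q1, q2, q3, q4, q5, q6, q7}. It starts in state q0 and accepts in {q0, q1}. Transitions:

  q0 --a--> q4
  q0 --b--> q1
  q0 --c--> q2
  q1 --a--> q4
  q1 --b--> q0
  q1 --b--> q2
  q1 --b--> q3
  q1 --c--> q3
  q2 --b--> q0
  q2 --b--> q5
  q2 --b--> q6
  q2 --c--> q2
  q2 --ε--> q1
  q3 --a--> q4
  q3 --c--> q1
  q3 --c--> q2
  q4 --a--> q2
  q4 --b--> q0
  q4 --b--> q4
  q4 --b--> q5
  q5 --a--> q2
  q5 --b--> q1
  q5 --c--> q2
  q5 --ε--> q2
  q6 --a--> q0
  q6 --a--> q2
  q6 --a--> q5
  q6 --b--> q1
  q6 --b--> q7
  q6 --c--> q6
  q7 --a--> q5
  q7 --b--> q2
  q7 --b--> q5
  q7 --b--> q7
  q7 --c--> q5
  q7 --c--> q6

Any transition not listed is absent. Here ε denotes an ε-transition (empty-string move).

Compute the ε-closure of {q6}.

{q6}

Begin with {q6}.
No ε-moves leave this set, so the closure equals the set itself.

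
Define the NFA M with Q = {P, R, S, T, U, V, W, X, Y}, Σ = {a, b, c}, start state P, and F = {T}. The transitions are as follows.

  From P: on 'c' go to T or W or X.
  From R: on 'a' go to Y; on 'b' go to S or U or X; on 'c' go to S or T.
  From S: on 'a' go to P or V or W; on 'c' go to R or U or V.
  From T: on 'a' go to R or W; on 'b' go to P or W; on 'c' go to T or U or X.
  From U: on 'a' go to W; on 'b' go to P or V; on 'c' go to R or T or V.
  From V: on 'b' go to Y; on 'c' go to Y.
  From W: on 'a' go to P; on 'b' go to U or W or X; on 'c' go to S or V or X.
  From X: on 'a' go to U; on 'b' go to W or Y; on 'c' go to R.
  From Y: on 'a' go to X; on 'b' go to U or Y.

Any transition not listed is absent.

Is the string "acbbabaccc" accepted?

No

Start in {P}.
Read 'a': P→∅; now ∅.
The set is empty and remains empty for the remaining 9 symbols.
The final set ∅ contains no accepting state.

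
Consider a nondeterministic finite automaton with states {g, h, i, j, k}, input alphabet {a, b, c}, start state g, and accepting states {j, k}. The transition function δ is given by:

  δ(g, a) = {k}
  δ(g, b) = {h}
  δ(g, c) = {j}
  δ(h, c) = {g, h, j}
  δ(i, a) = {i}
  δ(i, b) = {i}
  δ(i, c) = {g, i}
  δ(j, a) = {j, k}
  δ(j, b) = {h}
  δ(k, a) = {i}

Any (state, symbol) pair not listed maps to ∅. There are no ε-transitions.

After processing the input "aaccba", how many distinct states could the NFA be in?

1

Start in {g}.
Read 'a': g→{k}; now {k}.
Read 'a': k→{i}; now {i}.
Read 'c': i→{g, i}; now {g, i}.
Read 'c': g→{j}, i→{g, i}; now {g, i, j}.
Read 'b': g→{h}, i→{i}, j→{h}; now {h, i}.
Read 'a': h→∅, i→{i}; now {i}.
That set has 1 state.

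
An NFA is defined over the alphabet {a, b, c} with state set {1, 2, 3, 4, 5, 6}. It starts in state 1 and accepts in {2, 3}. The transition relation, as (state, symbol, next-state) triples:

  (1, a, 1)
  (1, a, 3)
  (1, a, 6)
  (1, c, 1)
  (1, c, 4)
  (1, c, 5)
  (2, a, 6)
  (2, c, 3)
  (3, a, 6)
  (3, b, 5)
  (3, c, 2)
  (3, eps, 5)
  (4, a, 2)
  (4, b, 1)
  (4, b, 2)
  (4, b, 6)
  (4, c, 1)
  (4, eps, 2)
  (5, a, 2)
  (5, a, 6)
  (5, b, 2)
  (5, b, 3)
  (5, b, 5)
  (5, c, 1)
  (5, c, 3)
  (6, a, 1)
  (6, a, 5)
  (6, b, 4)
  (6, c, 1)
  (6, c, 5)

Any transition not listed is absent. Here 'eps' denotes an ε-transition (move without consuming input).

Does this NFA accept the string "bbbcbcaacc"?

Start in {1}.
Read 'b': {1} → ∅.
The set is empty and remains empty for the remaining 9 symbols.
The final set ∅ contains no accepting state.

No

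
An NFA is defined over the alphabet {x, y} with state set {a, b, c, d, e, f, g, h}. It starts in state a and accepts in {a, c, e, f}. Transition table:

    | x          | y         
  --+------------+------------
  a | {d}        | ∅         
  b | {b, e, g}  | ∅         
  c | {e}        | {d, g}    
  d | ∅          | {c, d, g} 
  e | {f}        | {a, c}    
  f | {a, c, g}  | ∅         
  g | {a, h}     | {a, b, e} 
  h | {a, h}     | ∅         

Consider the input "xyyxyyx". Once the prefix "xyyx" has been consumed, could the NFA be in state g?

Yes

Start in {a}.
Read 'x': {a} → {d}.
Read 'y': {d} → {c, d, g}.
Read 'y': {c, d, g} → {a, b, c, d, e, g}.
Read 'x': {a, b, c, d, e, g} → {a, b, d, e, f, g, h}.
State g is in {a, b, d, e, f, g, h}.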